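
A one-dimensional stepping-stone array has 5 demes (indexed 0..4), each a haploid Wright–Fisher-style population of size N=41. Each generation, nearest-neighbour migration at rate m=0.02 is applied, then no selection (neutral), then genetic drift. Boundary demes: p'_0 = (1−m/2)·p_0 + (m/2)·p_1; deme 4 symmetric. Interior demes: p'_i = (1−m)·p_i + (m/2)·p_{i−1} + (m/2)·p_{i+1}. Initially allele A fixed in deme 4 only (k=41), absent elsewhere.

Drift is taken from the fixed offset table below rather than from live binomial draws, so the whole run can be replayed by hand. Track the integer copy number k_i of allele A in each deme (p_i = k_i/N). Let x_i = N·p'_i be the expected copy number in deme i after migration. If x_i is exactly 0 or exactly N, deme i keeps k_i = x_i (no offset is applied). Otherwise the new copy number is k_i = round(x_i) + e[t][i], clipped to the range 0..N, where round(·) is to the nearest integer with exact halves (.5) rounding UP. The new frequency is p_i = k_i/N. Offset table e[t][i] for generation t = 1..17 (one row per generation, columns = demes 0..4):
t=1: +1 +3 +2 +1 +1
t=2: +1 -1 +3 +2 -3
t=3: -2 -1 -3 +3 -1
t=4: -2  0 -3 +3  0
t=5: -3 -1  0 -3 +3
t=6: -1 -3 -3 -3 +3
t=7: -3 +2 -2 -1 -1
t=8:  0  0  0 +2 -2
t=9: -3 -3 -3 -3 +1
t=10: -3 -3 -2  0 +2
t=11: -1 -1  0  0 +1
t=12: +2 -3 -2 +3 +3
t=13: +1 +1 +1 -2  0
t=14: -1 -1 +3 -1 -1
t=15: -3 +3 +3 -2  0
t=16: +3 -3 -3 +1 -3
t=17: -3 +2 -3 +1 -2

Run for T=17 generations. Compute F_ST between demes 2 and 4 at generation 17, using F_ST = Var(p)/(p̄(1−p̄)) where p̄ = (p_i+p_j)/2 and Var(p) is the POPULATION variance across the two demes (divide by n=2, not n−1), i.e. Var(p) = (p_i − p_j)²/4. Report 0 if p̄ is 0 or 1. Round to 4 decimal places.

t=0: k=[0 0 0 0 41]
t=1: x=[0.0000 0.0000 0.0000 0.4100 40.5900] k=[0 0 0 1 41]
t=2: x=[0.0000 0.0000 0.0100 1.3900 40.6000] k=[0 0 3 3 38]
t=3: x=[0.0000 0.0300 2.9700 3.3500 37.6500] k=[0 0 0 6 37]
t=4: x=[0.0000 0.0000 0.0600 6.2500 36.6900] k=[0 0 0 9 37]
t=5: x=[0.0000 0.0000 0.0900 9.1900 36.7200] k=[0 0 0 6 40]
t=6: x=[0.0000 0.0000 0.0600 6.2800 39.6600] k=[0 0 0 3 41]
t=7: x=[0.0000 0.0000 0.0300 3.3500 40.6200] k=[0 0 0 2 40]
t=8: x=[0.0000 0.0000 0.0200 2.3600 39.6200] k=[0 0 0 4 38]
t=9: x=[0.0000 0.0000 0.0400 4.3000 37.6600] k=[0 0 0 1 39]
t=10: x=[0.0000 0.0000 0.0100 1.3700 38.6200] k=[0 0 0 1 41]
t=11: x=[0.0000 0.0000 0.0100 1.3900 40.6000] k=[0 0 0 1 41]
t=12: x=[0.0000 0.0000 0.0100 1.3900 40.6000] k=[0 0 0 4 41]
t=13: x=[0.0000 0.0000 0.0400 4.3300 40.6300] k=[0 0 1 2 41]
t=14: x=[0.0000 0.0100 1.0000 2.3800 40.6100] k=[0 0 4 1 40]
t=15: x=[0.0000 0.0400 3.9300 1.4200 39.6100] k=[0 3 7 0 40]
t=16: x=[0.0300 3.0100 6.8900 0.4700 39.6000] k=[3 0 4 1 37]
t=17: x=[2.9700 0.0700 3.9300 1.3900 36.6400] k=[0 2 1 2 35]

0.6981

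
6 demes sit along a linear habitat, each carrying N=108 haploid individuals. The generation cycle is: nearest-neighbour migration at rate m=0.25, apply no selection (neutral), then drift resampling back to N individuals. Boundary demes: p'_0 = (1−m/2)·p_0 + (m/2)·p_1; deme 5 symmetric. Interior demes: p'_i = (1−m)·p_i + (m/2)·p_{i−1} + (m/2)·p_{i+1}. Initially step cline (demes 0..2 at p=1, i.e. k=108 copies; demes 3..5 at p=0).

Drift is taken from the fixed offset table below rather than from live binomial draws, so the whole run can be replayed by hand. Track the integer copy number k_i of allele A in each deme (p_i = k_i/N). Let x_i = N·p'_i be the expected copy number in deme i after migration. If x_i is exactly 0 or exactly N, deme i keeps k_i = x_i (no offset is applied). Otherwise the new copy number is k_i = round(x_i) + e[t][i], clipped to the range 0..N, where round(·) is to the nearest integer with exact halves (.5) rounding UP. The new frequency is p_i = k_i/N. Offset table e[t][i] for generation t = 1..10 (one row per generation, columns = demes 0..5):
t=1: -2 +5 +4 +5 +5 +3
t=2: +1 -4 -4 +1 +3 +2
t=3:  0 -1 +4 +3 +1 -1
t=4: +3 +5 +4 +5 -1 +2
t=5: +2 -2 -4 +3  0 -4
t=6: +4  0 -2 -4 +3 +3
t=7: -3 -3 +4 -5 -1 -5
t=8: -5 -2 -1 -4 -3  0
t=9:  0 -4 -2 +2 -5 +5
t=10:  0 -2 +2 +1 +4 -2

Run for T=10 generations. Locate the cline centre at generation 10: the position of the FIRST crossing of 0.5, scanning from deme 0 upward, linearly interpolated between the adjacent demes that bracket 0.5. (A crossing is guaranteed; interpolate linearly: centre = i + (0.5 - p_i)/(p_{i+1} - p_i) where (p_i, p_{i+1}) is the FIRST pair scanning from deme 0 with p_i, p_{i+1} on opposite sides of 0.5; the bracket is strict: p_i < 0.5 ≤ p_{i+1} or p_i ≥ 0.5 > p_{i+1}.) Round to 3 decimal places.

2.571

t=0: k=[108 108 108 0 0 0]
t=1: x=[108.0000 108.0000 94.5000 13.5000 0.0000 0.0000] k=[108 108 99 19 0 0]
t=2: x=[108.0000 106.8750 90.1250 26.6250 2.3750 0.0000] k=[108 103 86 28 5 0]
t=3: x=[107.3750 101.5000 80.8750 32.3750 7.2500 0.6250] k=[107 101 85 35 8 0]
t=4: x=[106.2500 99.7500 80.7500 37.8750 10.3750 1.0000] k=[108 105 85 43 9 3]
t=5: x=[107.6250 102.8750 82.2500 44.0000 12.5000 3.7500] k=[108 101 78 47 13 0]
t=6: x=[107.1250 99.0000 77.0000 46.6250 15.6250 1.6250] k=[108 99 75 43 19 5]
t=7: x=[106.8750 97.1250 74.0000 44.0000 20.2500 6.7500] k=[104 94 78 39 19 2]
t=8: x=[102.7500 93.2500 75.1250 41.3750 19.3750 4.1250] k=[98 91 74 37 16 4]
t=9: x=[97.1250 89.7500 71.5000 39.0000 17.1250 5.5000] k=[97 86 70 41 12 11]
t=10: x=[95.6250 85.3750 68.3750 41.0000 15.5000 11.1250] k=[96 83 70 42 20 9]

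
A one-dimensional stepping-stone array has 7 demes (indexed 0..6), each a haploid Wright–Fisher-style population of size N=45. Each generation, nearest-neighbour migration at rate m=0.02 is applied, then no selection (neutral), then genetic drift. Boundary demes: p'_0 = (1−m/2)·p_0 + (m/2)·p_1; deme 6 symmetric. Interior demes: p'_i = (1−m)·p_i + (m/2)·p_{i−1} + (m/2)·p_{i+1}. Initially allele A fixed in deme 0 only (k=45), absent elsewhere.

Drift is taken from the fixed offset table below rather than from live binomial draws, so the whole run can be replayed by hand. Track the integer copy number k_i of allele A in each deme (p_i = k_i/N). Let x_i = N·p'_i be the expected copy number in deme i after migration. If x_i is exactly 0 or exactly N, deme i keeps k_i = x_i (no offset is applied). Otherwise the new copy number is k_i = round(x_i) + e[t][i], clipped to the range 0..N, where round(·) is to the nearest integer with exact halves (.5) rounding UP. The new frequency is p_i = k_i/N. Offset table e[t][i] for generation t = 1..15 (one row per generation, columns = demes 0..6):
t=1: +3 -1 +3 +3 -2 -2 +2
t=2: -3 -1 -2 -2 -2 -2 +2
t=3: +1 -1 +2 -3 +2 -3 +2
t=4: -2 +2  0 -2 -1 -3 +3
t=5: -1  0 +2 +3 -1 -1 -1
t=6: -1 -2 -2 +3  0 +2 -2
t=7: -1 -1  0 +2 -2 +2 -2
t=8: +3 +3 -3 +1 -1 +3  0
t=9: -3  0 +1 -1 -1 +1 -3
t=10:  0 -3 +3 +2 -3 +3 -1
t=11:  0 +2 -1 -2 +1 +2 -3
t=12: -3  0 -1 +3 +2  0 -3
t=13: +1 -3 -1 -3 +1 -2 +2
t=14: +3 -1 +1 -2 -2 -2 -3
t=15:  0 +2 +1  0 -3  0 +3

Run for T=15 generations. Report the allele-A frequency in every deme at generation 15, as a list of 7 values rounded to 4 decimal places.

[0.8667, 0.0444, 0.0667, 0.0667, 0.0000, 0.0000, 0.0000]

t=0: k=[45 0 0 0 0 0 0]
t=1: x=[44.5500 0.4500 0.0000 0.0000 0.0000 0.0000 0.0000] k=[45 0 0 0 0 0 0]
t=2: x=[44.5500 0.4500 0.0000 0.0000 0.0000 0.0000 0.0000] k=[42 0 0 0 0 0 0]
t=3: x=[41.5800 0.4200 0.0000 0.0000 0.0000 0.0000 0.0000] k=[43 0 0 0 0 0 0]
t=4: x=[42.5700 0.4300 0.0000 0.0000 0.0000 0.0000 0.0000] k=[41 2 0 0 0 0 0]
t=5: x=[40.6100 2.3700 0.0200 0.0000 0.0000 0.0000 0.0000] k=[40 2 2 0 0 0 0]
t=6: x=[39.6200 2.3800 1.9800 0.0200 0.0000 0.0000 0.0000] k=[39 0 0 3 0 0 0]
t=7: x=[38.6100 0.3900 0.0300 2.9400 0.0300 0.0000 0.0000] k=[38 0 0 5 0 0 0]
t=8: x=[37.6200 0.3800 0.0500 4.9000 0.0500 0.0000 0.0000] k=[41 3 0 6 0 0 0]
t=9: x=[40.6200 3.3500 0.0900 5.8800 0.0600 0.0000 0.0000] k=[38 3 1 5 0 0 0]
t=10: x=[37.6500 3.3300 1.0600 4.9100 0.0500 0.0000 0.0000] k=[38 0 4 7 0 0 0]
t=11: x=[37.6200 0.4200 3.9900 6.9000 0.0700 0.0000 0.0000] k=[38 2 3 5 1 0 0]
t=12: x=[37.6400 2.3700 3.0100 4.9400 1.0300 0.0100 0.0000] k=[35 2 2 8 3 0 0]
t=13: x=[34.6700 2.3300 2.0600 7.8900 3.0200 0.0300 0.0000] k=[36 0 1 5 4 0 0]
t=14: x=[35.6400 0.3700 1.0300 4.9500 3.9700 0.0400 0.0000] k=[39 0 2 3 2 0 0]
t=15: x=[38.6100 0.4100 1.9900 2.9800 1.9900 0.0200 0.0000] k=[39 2 3 3 0 0 0]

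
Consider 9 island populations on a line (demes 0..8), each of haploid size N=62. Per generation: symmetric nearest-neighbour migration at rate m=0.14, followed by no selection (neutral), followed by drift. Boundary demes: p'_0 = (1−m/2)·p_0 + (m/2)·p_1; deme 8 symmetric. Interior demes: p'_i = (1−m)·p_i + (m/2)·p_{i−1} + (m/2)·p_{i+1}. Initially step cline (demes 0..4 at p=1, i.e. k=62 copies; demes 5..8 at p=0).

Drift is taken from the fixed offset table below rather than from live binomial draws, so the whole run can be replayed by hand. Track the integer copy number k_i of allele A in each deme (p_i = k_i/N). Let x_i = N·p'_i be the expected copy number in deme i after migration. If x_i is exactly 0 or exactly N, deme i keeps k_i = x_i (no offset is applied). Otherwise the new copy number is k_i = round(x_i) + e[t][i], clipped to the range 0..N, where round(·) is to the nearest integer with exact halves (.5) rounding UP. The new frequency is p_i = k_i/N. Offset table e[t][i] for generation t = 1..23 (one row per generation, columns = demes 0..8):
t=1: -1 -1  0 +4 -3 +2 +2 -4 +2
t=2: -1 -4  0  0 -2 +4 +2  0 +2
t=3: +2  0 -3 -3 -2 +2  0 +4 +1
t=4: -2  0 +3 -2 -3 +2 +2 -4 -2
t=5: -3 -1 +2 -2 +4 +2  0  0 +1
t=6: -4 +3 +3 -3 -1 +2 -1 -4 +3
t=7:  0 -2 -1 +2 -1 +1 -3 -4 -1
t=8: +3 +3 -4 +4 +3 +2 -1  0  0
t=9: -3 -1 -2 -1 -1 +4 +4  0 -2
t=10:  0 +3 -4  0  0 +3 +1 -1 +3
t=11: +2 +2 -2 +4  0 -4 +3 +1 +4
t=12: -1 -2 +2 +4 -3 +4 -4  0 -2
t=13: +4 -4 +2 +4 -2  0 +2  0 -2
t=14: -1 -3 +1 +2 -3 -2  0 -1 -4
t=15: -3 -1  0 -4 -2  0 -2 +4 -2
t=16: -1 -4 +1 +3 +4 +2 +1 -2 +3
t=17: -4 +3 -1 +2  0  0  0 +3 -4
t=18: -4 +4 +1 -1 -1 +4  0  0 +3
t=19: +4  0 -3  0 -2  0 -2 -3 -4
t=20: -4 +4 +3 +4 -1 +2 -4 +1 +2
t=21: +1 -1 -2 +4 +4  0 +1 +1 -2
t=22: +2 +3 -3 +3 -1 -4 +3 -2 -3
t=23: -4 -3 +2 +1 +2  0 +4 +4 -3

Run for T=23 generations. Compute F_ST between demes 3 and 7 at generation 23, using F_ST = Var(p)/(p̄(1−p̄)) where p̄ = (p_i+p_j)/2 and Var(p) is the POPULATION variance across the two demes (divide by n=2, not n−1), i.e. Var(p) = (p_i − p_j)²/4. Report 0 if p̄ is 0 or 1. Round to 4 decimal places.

0.6912

t=0: k=[62 62 62 62 62 0 0 0 0]
t=1: x=[62.0000 62.0000 62.0000 62.0000 57.6600 4.3400 0.0000 0.0000 0.0000] k=[62 62 62 62 55 6 0 0 0]
t=2: x=[62.0000 62.0000 62.0000 61.5100 52.0600 9.0100 0.4200 0.0000 0.0000] k=[62 62 62 62 50 13 2 0 0]
t=3: x=[62.0000 62.0000 62.0000 61.1600 48.2500 14.8200 2.6300 0.1400 0.0000] k=[62 62 62 58 46 17 3 4 0]
t=4: x=[62.0000 62.0000 61.7200 57.4400 44.8100 18.0500 4.0500 3.6500 0.2800] k=[62 62 62 55 42 20 6 0 0]
t=5: x=[62.0000 62.0000 61.5100 54.5800 41.3700 20.5600 6.5600 0.4200 0.0000] k=[62 62 62 53 45 23 7 0 0]
t=6: x=[62.0000 62.0000 61.3700 53.0700 44.0200 23.4200 7.6300 0.4900 0.0000] k=[62 62 62 50 43 25 7 0 0]
t=7: x=[62.0000 62.0000 61.1600 50.3500 42.2300 25.0000 7.7700 0.4900 0.0000] k=[62 62 60 52 41 26 5 0 0]
t=8: x=[62.0000 61.8600 59.5800 51.7900 40.7200 25.5800 6.1200 0.3500 0.0000] k=[62 62 56 56 44 28 5 0 0]
t=9: x=[62.0000 61.5800 56.4200 55.1600 43.7200 27.5100 6.2600 0.3500 0.0000] k=[62 61 54 54 43 32 10 0 0]
t=10: x=[61.9300 60.5800 54.4900 53.2300 43.0000 31.2300 10.8400 0.7000 0.0000] k=[62 62 50 53 43 34 12 0 0]
t=11: x=[62.0000 61.1600 51.0500 52.0900 43.0700 33.0900 12.7000 0.8400 0.0000] k=[62 62 49 56 43 29 16 2 0]
t=12: x=[62.0000 61.0900 50.4000 54.6000 42.9300 29.0700 15.9300 2.8400 0.1400] k=[62 59 52 59 40 33 12 3 0]
t=13: x=[61.7900 58.7200 52.9800 57.1800 40.8400 32.0200 12.8400 3.4200 0.2100] k=[62 55 55 61 39 32 15 3 0]
t=14: x=[61.5100 55.4900 55.4200 59.0400 40.0500 31.3000 15.3500 3.6300 0.2100] k=[61 52 56 61 37 29 15 3 0]
t=15: x=[60.3700 52.9100 56.0700 58.9700 38.1200 28.5800 15.1400 3.6300 0.2100] k=[57 52 56 55 36 29 13 8 0]
t=16: x=[56.6500 52.6300 55.6500 53.7400 36.8400 28.3700 13.7700 7.7900 0.5600] k=[56 49 57 57 41 30 15 6 4]
t=17: x=[55.5100 50.0500 56.4400 55.8800 41.3500 29.7200 15.4200 6.4900 4.1400] k=[52 53 55 58 41 30 15 9 0]
t=18: x=[52.0700 53.0700 55.0700 56.6000 41.4200 29.7200 15.6300 8.7900 0.6300] k=[48 57 56 56 40 34 16 9 4]
t=19: x=[48.6300 56.3000 56.0700 54.8800 40.7000 33.1600 16.7700 9.1400 4.3500] k=[53 56 53 55 39 33 15 6 0]
t=20: x=[53.2100 55.5800 53.3500 53.7400 39.7000 32.1600 15.6300 6.2100 0.4200] k=[49 60 56 58 39 34 12 7 2]
t=21: x=[49.7700 58.9500 56.4200 56.5300 39.9800 32.8100 13.1900 7.0000 2.3500] k=[51 58 54 61 44 33 14 8 0]
t=22: x=[51.4900 57.2300 54.7700 59.3200 44.4200 32.4400 14.9100 7.8600 0.5600] k=[53 60 52 62 43 28 18 6 0]
t=23: x=[53.4900 58.9500 53.2600 59.9700 43.2800 28.3500 17.8600 6.4200 0.4200] k=[49 56 55 61 45 28 22 10 0]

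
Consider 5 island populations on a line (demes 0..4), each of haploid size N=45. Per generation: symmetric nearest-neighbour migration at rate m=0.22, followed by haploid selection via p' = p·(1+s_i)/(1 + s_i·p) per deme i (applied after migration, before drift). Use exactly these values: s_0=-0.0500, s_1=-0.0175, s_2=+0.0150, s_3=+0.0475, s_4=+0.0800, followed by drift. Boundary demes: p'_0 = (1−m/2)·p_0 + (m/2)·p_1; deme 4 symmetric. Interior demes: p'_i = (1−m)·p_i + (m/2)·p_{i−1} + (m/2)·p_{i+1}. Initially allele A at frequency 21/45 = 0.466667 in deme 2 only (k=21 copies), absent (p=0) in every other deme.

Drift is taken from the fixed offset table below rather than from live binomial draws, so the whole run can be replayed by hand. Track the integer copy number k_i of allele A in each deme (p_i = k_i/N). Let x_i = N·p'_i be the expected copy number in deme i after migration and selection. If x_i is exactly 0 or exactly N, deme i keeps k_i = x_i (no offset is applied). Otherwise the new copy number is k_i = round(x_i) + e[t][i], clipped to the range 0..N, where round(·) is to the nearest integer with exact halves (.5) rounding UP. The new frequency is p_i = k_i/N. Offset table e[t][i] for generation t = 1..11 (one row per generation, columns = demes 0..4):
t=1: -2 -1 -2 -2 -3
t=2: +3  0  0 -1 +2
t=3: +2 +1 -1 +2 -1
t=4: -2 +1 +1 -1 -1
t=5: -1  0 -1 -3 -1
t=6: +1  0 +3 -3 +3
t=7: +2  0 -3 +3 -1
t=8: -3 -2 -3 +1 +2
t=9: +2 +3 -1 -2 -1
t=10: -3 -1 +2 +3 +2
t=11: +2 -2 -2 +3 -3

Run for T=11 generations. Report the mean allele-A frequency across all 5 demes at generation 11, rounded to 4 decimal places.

t=0: k=[0 0 21 0 0]
t=1: x=[0.0000 2.2716 16.5354 2.4138 0.0000] k=[0 1 15 0 0]
t=2: x=[0.1045 2.3897 11.9401 1.7254 0.0000] k=[3 2 12 1 0]
t=3: x=[2.7543 3.1578 9.8037 2.1949 0.1188] k=[5 4 9 4 0]
t=4: x=[4.6709 4.5868 7.9974 4.2866 0.4748] k=[3 6 9 3 0]
t=5: x=[3.1752 5.9088 8.1085 3.4760 0.3562] k=[2 6 7 0 0]
t=6: x=[2.3243 5.5831 6.1992 0.8059 0.0000] k=[3 6 9 0 0]
t=7: x=[3.1752 5.9088 7.7753 1.0359 0.0000] k=[5 6 5 4 0]
t=8: x=[4.8822 5.6916 5.0666 3.8295 0.4748] k=[2 4 2 5 2]
t=9: x=[2.1142 3.5025 2.5861 4.5254 2.5060] k=[4 7 2 3 2]
t=10: x=[4.1334 6.0272 2.6975 2.9035 2.2703] k=[1 5 5 6 4]
t=11: x=[1.3702 4.4882 5.1778 5.9040 4.5237] k=[3 2 3 9 2]

0.0844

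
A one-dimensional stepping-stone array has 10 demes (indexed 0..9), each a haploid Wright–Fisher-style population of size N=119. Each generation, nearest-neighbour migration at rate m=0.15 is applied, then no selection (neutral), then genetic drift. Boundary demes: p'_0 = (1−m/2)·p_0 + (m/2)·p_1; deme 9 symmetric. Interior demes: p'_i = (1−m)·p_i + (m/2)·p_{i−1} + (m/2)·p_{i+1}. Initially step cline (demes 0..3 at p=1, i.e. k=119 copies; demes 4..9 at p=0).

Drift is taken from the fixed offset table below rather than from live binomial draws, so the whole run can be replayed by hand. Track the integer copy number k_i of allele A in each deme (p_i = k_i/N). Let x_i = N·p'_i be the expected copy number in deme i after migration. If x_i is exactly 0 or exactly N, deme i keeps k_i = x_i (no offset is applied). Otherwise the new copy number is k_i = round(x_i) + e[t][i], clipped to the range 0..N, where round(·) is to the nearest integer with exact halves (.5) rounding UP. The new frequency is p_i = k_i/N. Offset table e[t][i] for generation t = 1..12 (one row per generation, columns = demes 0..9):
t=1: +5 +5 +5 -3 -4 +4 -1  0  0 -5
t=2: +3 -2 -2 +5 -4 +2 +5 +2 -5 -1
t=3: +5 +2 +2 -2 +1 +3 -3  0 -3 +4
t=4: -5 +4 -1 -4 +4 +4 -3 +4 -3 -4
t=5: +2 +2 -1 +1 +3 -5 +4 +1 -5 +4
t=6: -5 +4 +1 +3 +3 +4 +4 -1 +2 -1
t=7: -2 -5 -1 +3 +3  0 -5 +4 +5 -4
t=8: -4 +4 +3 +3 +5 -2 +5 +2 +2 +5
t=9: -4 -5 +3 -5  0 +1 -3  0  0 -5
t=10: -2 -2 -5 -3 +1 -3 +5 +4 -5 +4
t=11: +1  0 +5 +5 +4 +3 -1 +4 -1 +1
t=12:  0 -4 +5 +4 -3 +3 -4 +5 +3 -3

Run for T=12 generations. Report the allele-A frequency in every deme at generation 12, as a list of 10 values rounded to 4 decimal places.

t=0: k=[119 119 119 119 0 0 0 0 0 0]
t=1: x=[119.0000 119.0000 119.0000 110.0750 8.9250 0.0000 0.0000 0.0000 0.0000 0.0000] k=[119 119 119 107 5 0 0 0 0 0]
t=2: x=[119.0000 119.0000 118.1000 100.2500 12.2750 0.3750 0.0000 0.0000 0.0000 0.0000] k=[119 119 116 105 8 2 0 0 0 0]
t=3: x=[119.0000 118.7750 115.4000 98.5500 14.8250 2.3000 0.1500 0.0000 0.0000 0.0000] k=[119 119 117 97 16 5 0 0 0 0]
t=4: x=[119.0000 118.8500 115.6500 92.4250 21.2500 5.4500 0.3750 0.0000 0.0000 0.0000] k=[119 119 115 88 25 9 0 0 0 0]
t=5: x=[119.0000 118.7000 113.2750 85.3000 28.5250 9.5250 0.6750 0.0000 0.0000 0.0000] k=[119 119 112 86 32 5 5 0 0 0]
t=6: x=[119.0000 118.4750 110.5750 83.9000 34.0250 7.0250 4.6250 0.3750 0.0000 0.0000] k=[119 119 112 87 37 11 9 0 0 0]
t=7: x=[119.0000 118.4750 110.6500 85.1250 38.8000 12.8000 8.4750 0.6750 0.0000 0.0000] k=[119 113 110 88 42 13 3 5 0 0]
t=8: x=[118.5500 113.2250 108.5750 86.2000 43.2750 14.4250 3.9000 4.4750 0.3750 0.0000] k=[115 117 112 89 48 12 9 6 2 0]
t=9: x=[115.1500 116.4750 110.6500 87.6500 48.3750 14.4750 9.0000 5.9250 2.1500 0.1500] k=[111 111 114 83 48 15 6 6 2 0]
t=10: x=[111.0000 111.2250 111.4500 82.7000 48.1500 16.8000 6.6750 5.7000 2.1500 0.1500] k=[109 109 106 80 49 14 12 10 0 4]
t=11: x=[109.0000 108.7750 104.2750 79.6250 48.7000 16.4750 12.0000 9.4000 1.0500 3.7000] k=[110 109 109 85 53 19 11 13 0 5]
t=12: x=[109.9250 109.0750 107.2000 84.4000 52.8500 20.9500 11.7500 11.8750 1.3500 4.6250] k=[110 105 112 88 50 24 8 17 4 2]

[0.9244, 0.8824, 0.9412, 0.7395, 0.4202, 0.2017, 0.0672, 0.1429, 0.0336, 0.0168]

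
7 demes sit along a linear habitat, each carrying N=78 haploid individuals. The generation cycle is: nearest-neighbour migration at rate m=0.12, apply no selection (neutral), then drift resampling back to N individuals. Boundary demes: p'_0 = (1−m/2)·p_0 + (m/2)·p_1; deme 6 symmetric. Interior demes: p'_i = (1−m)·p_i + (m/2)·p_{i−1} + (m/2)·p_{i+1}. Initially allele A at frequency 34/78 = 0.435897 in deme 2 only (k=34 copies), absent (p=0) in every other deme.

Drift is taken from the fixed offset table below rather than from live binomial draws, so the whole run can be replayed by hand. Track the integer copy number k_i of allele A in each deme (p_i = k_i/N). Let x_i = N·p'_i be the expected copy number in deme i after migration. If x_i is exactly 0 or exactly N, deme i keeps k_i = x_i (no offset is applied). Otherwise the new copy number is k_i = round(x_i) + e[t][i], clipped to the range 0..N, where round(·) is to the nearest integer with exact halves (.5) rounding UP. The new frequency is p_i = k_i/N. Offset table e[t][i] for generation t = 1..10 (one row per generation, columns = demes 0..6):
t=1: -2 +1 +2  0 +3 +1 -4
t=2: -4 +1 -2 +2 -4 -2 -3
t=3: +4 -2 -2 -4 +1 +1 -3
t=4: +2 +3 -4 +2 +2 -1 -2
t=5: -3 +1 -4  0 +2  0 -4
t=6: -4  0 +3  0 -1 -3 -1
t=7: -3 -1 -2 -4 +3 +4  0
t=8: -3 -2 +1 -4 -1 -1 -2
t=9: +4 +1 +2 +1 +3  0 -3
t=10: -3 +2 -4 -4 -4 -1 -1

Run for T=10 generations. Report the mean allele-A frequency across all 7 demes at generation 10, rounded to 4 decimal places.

0.0421

t=0: k=[0 0 34 0 0 0 0]
t=1: x=[0.0000 2.0400 29.9200 2.0400 0.0000 0.0000 0.0000] k=[0 3 32 2 0 0 0]
t=2: x=[0.1800 4.5600 28.4600 3.6800 0.1200 0.0000 0.0000] k=[0 6 26 6 0 0 0]
t=3: x=[0.3600 6.8400 23.6000 6.8400 0.3600 0.0000 0.0000] k=[4 5 22 3 1 0 0]
t=4: x=[4.0600 5.9600 19.8400 4.0200 1.0600 0.0600 0.0000] k=[6 9 16 6 3 0 0]
t=5: x=[6.1800 9.2400 14.9800 6.4200 3.0000 0.1800 0.0000] k=[3 10 11 6 5 0 0]
t=6: x=[3.4200 9.6400 10.6400 6.2400 4.7600 0.3000 0.0000] k=[0 10 14 6 4 0 0]
t=7: x=[0.6000 9.6400 13.2800 6.3600 3.8800 0.2400 0.0000] k=[0 9 11 2 7 4 0]
t=8: x=[0.5400 8.5800 10.3400 2.8400 6.5200 3.9400 0.2400] k=[0 7 11 0 6 3 0]
t=9: x=[0.4200 6.8200 10.1000 1.0200 5.4600 3.0000 0.1800] k=[4 8 12 2 8 3 0]
t=10: x=[4.2400 8.0000 11.1600 2.9600 7.3400 3.1200 0.1800] k=[1 10 7 0 3 2 0]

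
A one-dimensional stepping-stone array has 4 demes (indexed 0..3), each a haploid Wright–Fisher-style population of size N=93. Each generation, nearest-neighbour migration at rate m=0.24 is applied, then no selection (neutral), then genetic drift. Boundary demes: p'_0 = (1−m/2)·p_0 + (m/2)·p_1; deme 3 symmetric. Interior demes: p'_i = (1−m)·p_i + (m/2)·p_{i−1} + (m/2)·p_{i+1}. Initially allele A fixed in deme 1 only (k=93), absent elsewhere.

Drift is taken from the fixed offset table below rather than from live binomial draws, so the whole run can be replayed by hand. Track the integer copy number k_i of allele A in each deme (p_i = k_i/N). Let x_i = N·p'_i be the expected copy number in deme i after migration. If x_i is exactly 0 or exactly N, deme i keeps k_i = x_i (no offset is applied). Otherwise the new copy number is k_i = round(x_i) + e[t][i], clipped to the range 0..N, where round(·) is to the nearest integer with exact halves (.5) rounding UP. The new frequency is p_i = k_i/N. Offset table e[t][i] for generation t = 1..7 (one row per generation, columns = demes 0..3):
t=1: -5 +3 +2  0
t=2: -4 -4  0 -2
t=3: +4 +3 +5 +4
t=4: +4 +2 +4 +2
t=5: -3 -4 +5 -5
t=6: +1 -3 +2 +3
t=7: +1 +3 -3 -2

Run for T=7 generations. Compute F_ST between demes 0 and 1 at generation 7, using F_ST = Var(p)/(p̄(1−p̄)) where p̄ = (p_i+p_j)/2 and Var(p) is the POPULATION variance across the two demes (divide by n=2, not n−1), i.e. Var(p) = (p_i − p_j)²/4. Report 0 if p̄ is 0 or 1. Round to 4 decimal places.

t=0: k=[0 93 0 0]
t=1: x=[11.1600 70.6800 11.1600 0.0000] k=[6 74 13 0]
t=2: x=[14.1600 58.5200 18.7600 1.5600] k=[10 55 19 0]
t=3: x=[15.4000 45.2800 21.0400 2.2800] k=[19 48 26 6]
t=4: x=[22.4800 41.8800 26.2400 8.4000] k=[26 44 30 10]
t=5: x=[28.1600 40.1600 29.2800 12.4000] k=[25 36 34 7]
t=6: x=[26.3200 34.4400 31.0000 10.2400] k=[27 31 33 13]
t=7: x=[27.4800 30.7600 30.3600 15.4000] k=[28 34 27 13]

0.0047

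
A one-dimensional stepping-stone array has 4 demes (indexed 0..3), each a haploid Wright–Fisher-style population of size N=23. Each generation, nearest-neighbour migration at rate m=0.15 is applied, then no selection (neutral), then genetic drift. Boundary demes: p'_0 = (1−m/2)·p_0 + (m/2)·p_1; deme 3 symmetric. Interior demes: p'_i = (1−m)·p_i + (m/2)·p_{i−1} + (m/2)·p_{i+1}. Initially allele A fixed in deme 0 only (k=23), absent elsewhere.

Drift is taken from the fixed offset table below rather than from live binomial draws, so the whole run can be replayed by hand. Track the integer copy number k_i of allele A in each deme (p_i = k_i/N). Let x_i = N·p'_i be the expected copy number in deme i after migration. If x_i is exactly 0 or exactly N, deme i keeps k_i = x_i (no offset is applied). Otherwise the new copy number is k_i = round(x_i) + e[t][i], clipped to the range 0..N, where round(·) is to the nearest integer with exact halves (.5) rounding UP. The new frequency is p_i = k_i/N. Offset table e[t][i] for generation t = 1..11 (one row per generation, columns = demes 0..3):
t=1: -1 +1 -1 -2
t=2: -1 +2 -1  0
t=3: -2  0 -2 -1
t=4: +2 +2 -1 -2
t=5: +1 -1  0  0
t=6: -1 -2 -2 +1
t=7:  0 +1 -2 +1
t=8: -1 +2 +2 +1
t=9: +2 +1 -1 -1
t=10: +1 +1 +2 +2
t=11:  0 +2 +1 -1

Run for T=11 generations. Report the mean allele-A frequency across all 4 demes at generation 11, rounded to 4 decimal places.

0.3804

t=0: k=[23 0 0 0]
t=1: x=[21.2750 1.7250 0.0000 0.0000] k=[20 3 0 0]
t=2: x=[18.7250 4.0500 0.2250 0.0000] k=[18 6 0 0]
t=3: x=[17.1000 6.4500 0.4500 0.0000] k=[15 6 0 0]
t=4: x=[14.3250 6.2250 0.4500 0.0000] k=[16 8 0 0]
t=5: x=[15.4000 8.0000 0.6000 0.0000] k=[16 7 1 0]
t=6: x=[15.3250 7.2250 1.3750 0.0750] k=[14 5 0 1]
t=7: x=[13.3250 5.3000 0.4500 0.9250] k=[13 6 0 2]
t=8: x=[12.4750 6.0750 0.6000 1.8500] k=[11 8 3 3]
t=9: x=[10.7750 7.8500 3.3750 3.0000] k=[13 9 2 2]
t=10: x=[12.7000 8.7750 2.5250 2.0000] k=[14 10 5 4]
t=11: x=[13.7000 9.9250 5.3000 4.0750] k=[14 12 6 3]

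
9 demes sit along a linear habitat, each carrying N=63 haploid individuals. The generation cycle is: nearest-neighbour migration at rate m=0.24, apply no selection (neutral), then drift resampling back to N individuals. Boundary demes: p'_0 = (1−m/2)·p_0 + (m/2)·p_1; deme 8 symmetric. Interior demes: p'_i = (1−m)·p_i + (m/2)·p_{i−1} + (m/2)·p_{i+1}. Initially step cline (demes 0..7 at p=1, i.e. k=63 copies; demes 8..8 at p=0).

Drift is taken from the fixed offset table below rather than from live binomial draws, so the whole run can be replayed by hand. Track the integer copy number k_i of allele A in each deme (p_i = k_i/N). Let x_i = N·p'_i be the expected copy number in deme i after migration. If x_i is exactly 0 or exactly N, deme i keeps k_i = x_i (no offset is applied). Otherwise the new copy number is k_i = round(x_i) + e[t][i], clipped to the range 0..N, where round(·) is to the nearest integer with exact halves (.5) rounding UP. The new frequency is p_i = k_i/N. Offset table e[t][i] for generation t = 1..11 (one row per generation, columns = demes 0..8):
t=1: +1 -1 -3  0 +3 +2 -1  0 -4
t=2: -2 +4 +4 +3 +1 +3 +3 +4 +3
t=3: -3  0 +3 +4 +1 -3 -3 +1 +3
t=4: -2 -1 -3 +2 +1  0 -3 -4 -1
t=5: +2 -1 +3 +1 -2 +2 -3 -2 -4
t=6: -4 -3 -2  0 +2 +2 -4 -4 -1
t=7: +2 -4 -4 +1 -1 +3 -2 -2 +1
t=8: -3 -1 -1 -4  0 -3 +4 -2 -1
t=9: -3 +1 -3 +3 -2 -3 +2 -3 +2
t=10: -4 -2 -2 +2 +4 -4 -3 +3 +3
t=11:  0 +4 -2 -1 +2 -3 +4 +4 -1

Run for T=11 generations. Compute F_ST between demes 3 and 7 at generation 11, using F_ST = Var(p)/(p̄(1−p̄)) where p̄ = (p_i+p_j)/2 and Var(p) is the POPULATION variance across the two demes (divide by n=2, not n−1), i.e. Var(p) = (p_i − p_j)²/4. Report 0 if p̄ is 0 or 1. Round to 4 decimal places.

0.2115

t=0: k=[63 63 63 63 63 63 63 63 0]
t=1: x=[63.0000 63.0000 63.0000 63.0000 63.0000 63.0000 63.0000 55.4400 7.5600] k=[63 63 63 63 63 63 63 55 4]
t=2: x=[63.0000 63.0000 63.0000 63.0000 63.0000 63.0000 62.0400 49.8400 10.1200] k=[63 63 63 63 63 63 63 54 13]
t=3: x=[63.0000 63.0000 63.0000 63.0000 63.0000 63.0000 61.9200 50.1600 17.9200] k=[63 63 63 63 63 63 59 51 21]
t=4: x=[63.0000 63.0000 63.0000 63.0000 63.0000 62.5200 58.5200 48.3600 24.6000] k=[63 63 63 63 63 63 56 44 24]
t=5: x=[63.0000 63.0000 63.0000 63.0000 63.0000 62.1600 55.4000 43.0400 26.4000] k=[63 63 63 63 63 63 52 41 22]
t=6: x=[63.0000 63.0000 63.0000 63.0000 63.0000 61.6800 52.0000 40.0400 24.2800] k=[63 63 63 63 63 63 48 36 23]
t=7: x=[63.0000 63.0000 63.0000 63.0000 63.0000 61.2000 48.3600 35.8800 24.5600] k=[63 63 63 63 63 63 46 34 26]
t=8: x=[63.0000 63.0000 63.0000 63.0000 63.0000 60.9600 46.6000 34.4800 26.9600] k=[63 63 63 63 63 58 51 32 26]
t=9: x=[63.0000 63.0000 63.0000 63.0000 62.4000 57.7600 49.5600 33.5600 26.7200] k=[63 63 63 63 60 55 52 31 29]
t=10: x=[63.0000 63.0000 63.0000 62.6400 59.7600 55.2400 49.8400 33.2800 29.2400] k=[63 63 63 63 63 51 47 36 32]
t=11: x=[63.0000 63.0000 63.0000 63.0000 61.5600 51.9600 46.1600 36.8400 32.4800] k=[63 63 63 63 63 49 50 41 31]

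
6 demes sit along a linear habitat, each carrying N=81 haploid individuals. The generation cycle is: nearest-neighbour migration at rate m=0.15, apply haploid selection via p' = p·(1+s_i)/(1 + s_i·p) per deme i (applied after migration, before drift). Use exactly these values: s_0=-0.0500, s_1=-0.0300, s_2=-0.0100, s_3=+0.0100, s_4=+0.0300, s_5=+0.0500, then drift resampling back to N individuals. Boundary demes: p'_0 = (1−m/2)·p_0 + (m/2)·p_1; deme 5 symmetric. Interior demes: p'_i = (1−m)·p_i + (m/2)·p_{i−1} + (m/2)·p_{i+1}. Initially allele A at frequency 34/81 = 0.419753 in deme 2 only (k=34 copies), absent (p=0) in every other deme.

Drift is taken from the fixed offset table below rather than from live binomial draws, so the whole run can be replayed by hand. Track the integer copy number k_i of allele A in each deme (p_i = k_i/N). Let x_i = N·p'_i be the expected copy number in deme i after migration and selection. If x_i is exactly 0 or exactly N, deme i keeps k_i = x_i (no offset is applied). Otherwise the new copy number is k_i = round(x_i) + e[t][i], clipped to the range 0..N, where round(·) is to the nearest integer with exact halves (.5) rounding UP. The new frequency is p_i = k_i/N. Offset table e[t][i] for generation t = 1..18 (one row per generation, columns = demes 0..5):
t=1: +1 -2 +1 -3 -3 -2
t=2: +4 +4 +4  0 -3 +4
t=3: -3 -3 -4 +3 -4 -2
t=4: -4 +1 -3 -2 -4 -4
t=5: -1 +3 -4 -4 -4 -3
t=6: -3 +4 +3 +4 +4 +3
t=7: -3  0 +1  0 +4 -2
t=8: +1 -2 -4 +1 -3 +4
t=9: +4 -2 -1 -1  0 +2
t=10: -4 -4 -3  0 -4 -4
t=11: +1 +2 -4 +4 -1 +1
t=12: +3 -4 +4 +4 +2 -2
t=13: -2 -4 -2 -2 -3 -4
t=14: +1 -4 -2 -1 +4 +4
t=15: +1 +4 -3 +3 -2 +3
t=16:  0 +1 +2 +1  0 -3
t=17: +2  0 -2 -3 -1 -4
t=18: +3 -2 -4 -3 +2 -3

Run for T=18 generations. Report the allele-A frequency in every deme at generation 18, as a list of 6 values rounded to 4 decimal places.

[0.1235, 0.0370, 0.0000, 0.0370, 0.0864, 0.0000]

t=0: k=[0 0 34 0 0 0]
t=1: x=[0.0000 2.4758 28.7134 2.5747 0.0000 0.0000] k=[0 0 30 0 0 0]
t=2: x=[0.0000 2.1843 25.3247 2.2719 0.0000 0.0000] k=[0 6 29 2 0 0]
t=3: x=[0.4276 7.0758 25.0757 3.9119 0.1545 0.0000] k=[0 4 21 7 0 0]
t=4: x=[0.2851 4.8347 18.5310 7.5932 0.5406 0.0000] k=[0 6 16 6 0 0]
t=5: x=[0.4276 6.1253 14.3807 6.3581 0.4634 0.0000] k=[0 9 10 2 0 0]
t=6: x=[0.6415 8.1734 9.2424 2.4738 0.1545 0.0000] k=[0 12 12 6 4 0]
t=7: x=[0.8555 10.8114 11.4508 6.3581 3.9599 0.3149] k=[0 11 12 6 8 0]
t=8: x=[0.7841 9.9804 11.3764 6.6606 7.4475 0.6298] k=[2 8 7 8 4 5]
t=9: x=[2.3310 7.2709 7.0848 7.6940 4.4990 5.1556] k=[6 5 6 7 4 7]
t=10: x=[5.6494 5.0050 5.9444 6.7614 4.5760 7.0841] k=[2 1 3 7 1 3]
t=11: x=[1.8309 1.1888 3.1197 6.3076 1.6470 2.9872] k=[3 3 0 10 1 4]
t=12: x=[2.8553 2.6945 0.9654 8.6516 1.9556 3.9545] k=[6 0 5 13 4 2]
t=13: x=[5.2906 0.8005 5.1761 11.8251 4.6530 2.2545] k=[3 0 3 10 2 0]
t=14: x=[2.6408 0.4366 3.2683 8.9539 2.5212 0.1575] k=[4 0 1 8 7 4]
t=15: x=[3.5230 0.3638 1.4358 7.4672 7.0376 4.4247] k=[5 4 0 10 5 7]
t=16: x=[4.6930 3.6669 1.0396 8.9539 5.6791 7.1622] k=[5 5 3 10 6 4]
t=17: x=[4.7647 4.7130 3.6399 9.2563 6.3201 4.3464] k=[7 5 2 6 5 0]
t=18: x=[6.5351 4.7860 2.5005 5.6773 4.8326 0.3937] k=[10 3 0 3 7 0]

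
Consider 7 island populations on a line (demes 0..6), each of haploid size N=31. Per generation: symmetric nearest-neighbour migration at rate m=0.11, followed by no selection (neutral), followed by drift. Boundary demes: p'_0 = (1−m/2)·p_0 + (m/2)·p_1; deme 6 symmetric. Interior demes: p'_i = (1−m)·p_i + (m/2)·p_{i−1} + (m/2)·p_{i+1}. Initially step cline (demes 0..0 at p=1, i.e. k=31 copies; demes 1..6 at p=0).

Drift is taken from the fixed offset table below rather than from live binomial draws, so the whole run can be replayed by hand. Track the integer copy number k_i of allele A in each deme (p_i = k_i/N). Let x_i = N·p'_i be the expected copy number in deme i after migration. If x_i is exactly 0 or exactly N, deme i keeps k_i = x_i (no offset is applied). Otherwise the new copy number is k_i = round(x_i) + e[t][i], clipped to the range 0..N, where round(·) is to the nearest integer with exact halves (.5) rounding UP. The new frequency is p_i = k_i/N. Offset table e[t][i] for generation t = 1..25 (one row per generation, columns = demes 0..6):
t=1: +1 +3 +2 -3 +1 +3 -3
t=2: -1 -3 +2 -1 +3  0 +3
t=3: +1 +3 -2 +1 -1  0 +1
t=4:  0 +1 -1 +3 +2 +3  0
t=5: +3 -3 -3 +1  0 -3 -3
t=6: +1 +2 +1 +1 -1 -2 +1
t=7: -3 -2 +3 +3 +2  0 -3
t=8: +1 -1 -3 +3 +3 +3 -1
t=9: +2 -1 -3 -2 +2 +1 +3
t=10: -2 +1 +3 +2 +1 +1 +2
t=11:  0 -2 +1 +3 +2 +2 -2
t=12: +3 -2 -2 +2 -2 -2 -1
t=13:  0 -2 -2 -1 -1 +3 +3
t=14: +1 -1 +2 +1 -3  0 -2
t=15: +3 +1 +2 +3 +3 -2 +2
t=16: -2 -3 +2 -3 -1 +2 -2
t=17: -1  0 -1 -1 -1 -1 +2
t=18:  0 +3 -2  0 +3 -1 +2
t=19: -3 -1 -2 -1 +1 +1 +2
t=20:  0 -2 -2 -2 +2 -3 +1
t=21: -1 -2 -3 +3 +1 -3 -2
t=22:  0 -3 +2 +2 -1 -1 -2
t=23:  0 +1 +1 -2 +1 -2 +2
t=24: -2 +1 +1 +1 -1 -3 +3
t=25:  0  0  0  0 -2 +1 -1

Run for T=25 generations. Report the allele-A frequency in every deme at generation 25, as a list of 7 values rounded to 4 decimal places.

[0.3871, 0.1935, 0.1935, 0.3548, 0.2581, 0.0645, 0.2903]

t=0: k=[31 0 0 0 0 0 0]
t=1: x=[29.2950 1.7050 0.0000 0.0000 0.0000 0.0000 0.0000] k=[30 5 0 0 0 0 0]
t=2: x=[28.6250 6.1000 0.2750 0.0000 0.0000 0.0000 0.0000] k=[28 3 2 0 0 0 0]
t=3: x=[26.6250 4.3200 1.9450 0.1100 0.0000 0.0000 0.0000] k=[28 7 0 1 0 0 0]
t=4: x=[26.8450 7.7700 0.4400 0.8900 0.0550 0.0000 0.0000] k=[27 9 0 4 2 0 0]
t=5: x=[26.0100 9.4950 0.7150 3.6700 2.0000 0.1100 0.0000] k=[29 6 0 5 2 0 0]
t=6: x=[27.7350 6.9350 0.6050 4.5600 2.0550 0.1100 0.0000] k=[29 9 2 6 1 0 0]
t=7: x=[27.9000 9.7150 2.6050 5.5050 1.2200 0.0550 0.0000] k=[25 8 6 9 3 0 0]
t=8: x=[24.0650 8.8250 6.2750 8.5050 3.1650 0.1650 0.0000] k=[25 8 3 12 6 3 0]
t=9: x=[24.0650 8.6600 3.7700 11.1750 6.1650 3.0000 0.1650] k=[26 8 1 9 8 4 3]
t=10: x=[25.0100 8.6050 1.8250 8.5050 7.8350 4.1650 3.0550] k=[23 10 5 11 9 5 5]
t=11: x=[22.2850 10.4400 5.6050 10.5600 8.8900 5.2200 5.0000] k=[22 8 7 14 11 7 3]
t=12: x=[21.2300 8.7150 7.4400 13.4500 10.9450 7.0000 3.2200] k=[24 7 5 15 9 5 2]
t=13: x=[23.0650 7.8250 5.6600 14.1200 9.1100 5.0550 2.1650] k=[23 6 4 13 8 8 5]
t=14: x=[22.0650 6.8250 4.6050 12.2300 8.2750 7.8350 5.1650] k=[23 6 7 13 5 8 3]
t=15: x=[22.0650 6.9900 7.2750 12.2300 5.6050 7.5600 3.2750] k=[25 8 9 15 9 6 5]
t=16: x=[24.0650 8.9900 9.2750 14.3400 9.1650 6.1100 5.0550] k=[22 6 11 11 8 8 3]
t=17: x=[21.1200 7.1550 10.7250 10.8350 8.1650 7.7250 3.2750] k=[20 7 10 10 7 7 5]
t=18: x=[19.2850 7.8800 9.8350 9.8350 7.1650 6.8900 5.1100] k=[19 11 8 10 10 6 7]
t=19: x=[18.5600 11.2750 8.2750 9.8900 9.7800 6.2750 6.9450] k=[16 10 6 9 11 7 9]
t=20: x=[15.6700 10.1100 6.3850 8.9450 10.6700 7.3300 8.8900] k=[16 8 4 7 13 4 10]
t=21: x=[15.5600 8.2200 4.3850 7.1650 12.1750 4.8250 9.6700] k=[15 6 1 10 13 2 8]
t=22: x=[14.5050 6.2200 1.7700 9.6700 12.2300 2.9350 7.6700] k=[15 3 4 12 11 2 6]
t=23: x=[14.3400 3.7150 4.3850 11.5050 10.5600 2.7150 5.7800] k=[14 5 5 10 12 1 8]
t=24: x=[13.5050 5.4950 5.2750 9.8350 11.2850 1.9900 7.6150] k=[12 6 6 11 10 0 11]
t=25: x=[11.6700 6.3300 6.2750 10.6700 9.5050 1.1550 10.3950] k=[12 6 6 11 8 2 9]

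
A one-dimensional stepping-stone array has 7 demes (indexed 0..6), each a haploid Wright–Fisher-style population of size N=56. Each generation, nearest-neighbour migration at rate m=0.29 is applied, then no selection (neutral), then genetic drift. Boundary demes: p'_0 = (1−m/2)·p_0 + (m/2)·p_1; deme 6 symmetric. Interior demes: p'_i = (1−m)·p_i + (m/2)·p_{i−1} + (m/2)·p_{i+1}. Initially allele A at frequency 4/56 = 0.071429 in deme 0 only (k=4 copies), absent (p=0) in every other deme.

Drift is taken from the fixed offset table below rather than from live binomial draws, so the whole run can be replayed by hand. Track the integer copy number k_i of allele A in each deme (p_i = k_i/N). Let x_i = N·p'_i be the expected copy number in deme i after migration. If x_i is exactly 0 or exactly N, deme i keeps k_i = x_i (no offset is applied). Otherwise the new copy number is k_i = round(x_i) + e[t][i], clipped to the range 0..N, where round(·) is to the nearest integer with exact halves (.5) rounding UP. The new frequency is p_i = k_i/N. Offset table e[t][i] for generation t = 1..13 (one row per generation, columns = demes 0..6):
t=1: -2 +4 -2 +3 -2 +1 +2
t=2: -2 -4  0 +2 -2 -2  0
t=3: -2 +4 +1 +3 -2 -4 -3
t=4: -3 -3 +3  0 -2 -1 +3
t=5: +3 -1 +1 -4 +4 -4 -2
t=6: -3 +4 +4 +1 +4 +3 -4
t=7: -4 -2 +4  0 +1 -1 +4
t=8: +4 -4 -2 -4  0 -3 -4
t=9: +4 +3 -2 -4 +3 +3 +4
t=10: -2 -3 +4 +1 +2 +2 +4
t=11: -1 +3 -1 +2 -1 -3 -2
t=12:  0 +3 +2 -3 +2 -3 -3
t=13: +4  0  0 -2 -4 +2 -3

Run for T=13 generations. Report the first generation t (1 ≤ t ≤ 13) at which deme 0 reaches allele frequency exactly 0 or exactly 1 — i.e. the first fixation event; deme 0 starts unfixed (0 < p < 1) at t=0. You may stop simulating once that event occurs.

2

t=0: k=[4 0 0 0 0 0 0]
t=1: x=[3.4200 0.5800 0.0000 0.0000 0.0000 0.0000 0.0000] k=[1 5 0 0 0 0 0]
t=2: x=[1.5800 3.6950 0.7250 0.0000 0.0000 0.0000 0.0000] k=[0 0 1 0 0 0 0]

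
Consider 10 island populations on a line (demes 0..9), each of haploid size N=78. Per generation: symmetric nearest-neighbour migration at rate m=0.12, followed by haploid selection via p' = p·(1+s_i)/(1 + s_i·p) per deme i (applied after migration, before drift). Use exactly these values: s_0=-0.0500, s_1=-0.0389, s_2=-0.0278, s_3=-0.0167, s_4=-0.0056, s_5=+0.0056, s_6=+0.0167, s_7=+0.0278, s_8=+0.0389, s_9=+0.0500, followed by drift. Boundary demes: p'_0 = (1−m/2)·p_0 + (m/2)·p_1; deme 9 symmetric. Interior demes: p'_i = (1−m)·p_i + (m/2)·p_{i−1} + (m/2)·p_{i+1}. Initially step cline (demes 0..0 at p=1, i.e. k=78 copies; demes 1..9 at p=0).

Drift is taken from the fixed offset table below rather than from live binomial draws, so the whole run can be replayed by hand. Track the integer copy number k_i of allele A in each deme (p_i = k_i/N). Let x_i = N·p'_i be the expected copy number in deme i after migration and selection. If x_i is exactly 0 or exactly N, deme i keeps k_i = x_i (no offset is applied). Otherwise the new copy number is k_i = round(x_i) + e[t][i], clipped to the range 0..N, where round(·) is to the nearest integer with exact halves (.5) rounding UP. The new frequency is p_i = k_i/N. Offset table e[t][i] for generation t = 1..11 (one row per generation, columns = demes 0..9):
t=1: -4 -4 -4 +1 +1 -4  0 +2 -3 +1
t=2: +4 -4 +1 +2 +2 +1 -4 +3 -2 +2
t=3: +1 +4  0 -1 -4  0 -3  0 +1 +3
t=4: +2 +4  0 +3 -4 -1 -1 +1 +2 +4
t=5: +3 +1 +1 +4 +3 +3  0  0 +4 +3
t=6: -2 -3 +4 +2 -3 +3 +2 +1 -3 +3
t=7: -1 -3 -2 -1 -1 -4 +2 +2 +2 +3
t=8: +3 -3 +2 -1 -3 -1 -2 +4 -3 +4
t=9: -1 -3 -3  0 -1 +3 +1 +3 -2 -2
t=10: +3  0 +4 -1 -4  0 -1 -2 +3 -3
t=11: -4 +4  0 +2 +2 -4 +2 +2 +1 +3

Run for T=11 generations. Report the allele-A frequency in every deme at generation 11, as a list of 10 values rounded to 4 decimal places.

t=0: k=[78 0 0 0 0 0 0 0 0 0]
t=1: x=[73.0892 4.5085 0.0000 0.0000 0.0000 0.0000 0.0000 0.0000 0.0000 0.0000] k=[69 1 0 0 0 0 0 0 0 0]
t=2: x=[64.3520 4.8368 0.0583 0.0000 0.0000 0.0000 0.0000 0.0000 0.0000 0.0000] k=[68 1 1 0 0 0 0 0 0 0]
t=3: x=[63.3804 4.8368 0.9142 0.0590 0.0000 0.0000 0.0000 0.0000 0.0000 0.0000] k=[64 9 1 0 0 0 0 0 0 0]
t=4: x=[59.9996 11.4276 1.3812 0.0590 0.0000 0.0000 0.0000 0.0000 0.0000 0.0000] k=[62 15 1 3 0 0 0 0 0 0]
t=5: x=[58.4379 16.4589 1.9068 2.6564 0.1790 0.0000 0.0000 0.0000 0.0000 0.0000] k=[61 17 3 7 3 0 0 0 0 0]
t=6: x=[57.5967 18.2397 3.9724 6.4201 3.0435 0.1810 0.0000 0.0000 0.0000 0.0000] k=[56 15 8 8 0 3 0 0 0 0]
t=7: x=[52.6707 16.5175 8.2106 7.4063 0.6563 2.6543 0.1830 0.0000 0.0000 0.0000] k=[52 14 6 6 0 0 2 0 0 0]
t=8: x=[48.7890 15.3060 6.3144 5.5525 0.3580 0.1207 1.7887 0.1233 0.0000 0.0000] k=[52 12 8 5 0 0 0 4 0 0]
t=9: x=[48.6674 13.7060 7.8585 4.8035 0.2983 0.0000 0.2440 3.6133 0.2493 0.0000] k=[48 11 5 5 0 0 1 7 0 0]
t=10: x=[44.8059 12.4395 5.2210 4.6262 0.2983 0.0603 1.3213 6.3788 0.4362 0.0000] k=[48 12 9 4 0 0 0 4 3 0]
t=11: x=[44.8664 13.5305 8.6605 3.9957 0.2387 0.0000 0.2440 3.7979 2.9877 0.1890] k=[41 18 9 6 2 0 2 6 4 3]

[0.5256, 0.2308, 0.1154, 0.0769, 0.0256, 0.0000, 0.0256, 0.0769, 0.0513, 0.0385]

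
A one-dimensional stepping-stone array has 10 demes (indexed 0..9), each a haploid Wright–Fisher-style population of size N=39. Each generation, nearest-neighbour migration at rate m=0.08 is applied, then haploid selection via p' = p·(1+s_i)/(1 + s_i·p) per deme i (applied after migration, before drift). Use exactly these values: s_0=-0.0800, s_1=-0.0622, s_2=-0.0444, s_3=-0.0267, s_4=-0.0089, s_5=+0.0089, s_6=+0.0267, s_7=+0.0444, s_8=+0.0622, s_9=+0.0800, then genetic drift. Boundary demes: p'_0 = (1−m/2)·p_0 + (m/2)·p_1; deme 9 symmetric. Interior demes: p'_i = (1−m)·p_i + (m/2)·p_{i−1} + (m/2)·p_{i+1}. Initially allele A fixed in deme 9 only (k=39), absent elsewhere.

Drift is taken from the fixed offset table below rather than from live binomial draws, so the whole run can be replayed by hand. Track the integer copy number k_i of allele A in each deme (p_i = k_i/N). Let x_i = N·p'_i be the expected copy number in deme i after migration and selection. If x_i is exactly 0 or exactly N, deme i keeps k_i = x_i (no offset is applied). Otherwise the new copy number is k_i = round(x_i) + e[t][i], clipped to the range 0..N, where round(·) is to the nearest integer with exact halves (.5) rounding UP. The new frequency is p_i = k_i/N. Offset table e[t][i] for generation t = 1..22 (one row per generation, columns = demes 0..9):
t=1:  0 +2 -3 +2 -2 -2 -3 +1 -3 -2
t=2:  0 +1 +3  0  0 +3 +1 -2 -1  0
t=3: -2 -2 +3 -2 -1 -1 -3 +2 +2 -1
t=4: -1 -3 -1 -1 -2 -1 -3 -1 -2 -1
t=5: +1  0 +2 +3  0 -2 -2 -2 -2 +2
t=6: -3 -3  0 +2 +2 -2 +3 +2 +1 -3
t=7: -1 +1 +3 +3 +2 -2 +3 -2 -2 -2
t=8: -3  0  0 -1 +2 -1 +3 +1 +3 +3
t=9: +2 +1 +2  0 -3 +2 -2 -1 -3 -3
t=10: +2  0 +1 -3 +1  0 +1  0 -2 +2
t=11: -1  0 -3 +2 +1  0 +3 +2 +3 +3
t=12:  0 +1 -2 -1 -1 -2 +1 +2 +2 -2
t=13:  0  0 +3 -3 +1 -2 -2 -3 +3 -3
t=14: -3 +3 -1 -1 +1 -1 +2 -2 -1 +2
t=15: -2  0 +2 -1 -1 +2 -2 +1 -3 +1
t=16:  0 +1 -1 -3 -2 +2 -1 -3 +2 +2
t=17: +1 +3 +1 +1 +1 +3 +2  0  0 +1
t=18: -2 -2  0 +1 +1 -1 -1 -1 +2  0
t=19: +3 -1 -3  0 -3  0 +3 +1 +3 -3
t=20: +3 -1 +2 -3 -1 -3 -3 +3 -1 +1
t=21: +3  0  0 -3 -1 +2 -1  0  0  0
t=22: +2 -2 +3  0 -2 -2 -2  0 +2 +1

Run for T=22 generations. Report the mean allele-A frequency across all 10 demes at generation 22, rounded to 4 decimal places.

0.2282

t=0: k=[0 0 0 0 0 0 0 0 0 39]
t=1: x=[0.0000 0.0000 0.0000 0.0000 0.0000 0.0000 0.0000 0.0000 1.6529 37.5513] k=[0 0 0 0 0 0 0 0 0 36]
t=2: x=[0.0000 0.0000 0.0000 0.0000 0.0000 0.0000 0.0000 0.0000 1.5261 34.8539] k=[0 0 0 0 0 0 0 0 1 35]
t=3: x=[0.0000 0.0000 0.0000 0.0000 0.0000 0.0000 0.0000 0.0418 2.4552 33.9860] k=[0 0 0 0 0 0 0 2 4 33]
t=4: x=[0.0000 0.0000 0.0000 0.0000 0.0000 0.0000 0.0821 2.0841 5.3526 32.2790] k=[0 0 0 0 0 0 0 1 3 31]
t=5: x=[0.0000 0.0000 0.0000 0.0000 0.0000 0.0000 0.0411 1.0849 4.2638 30.4067] k=[0 0 0 0 0 0 0 0 2 32]
t=6: x=[0.0000 0.0000 0.0000 0.0000 0.0000 0.0000 0.0000 0.0835 3.2977 31.2873] k=[0 0 0 0 0 0 0 2 4 28]
t=7: x=[0.0000 0.0000 0.0000 0.0000 0.0000 0.0000 0.0821 2.0841 5.1435 27.6685] k=[0 0 0 0 0 0 3 0 3 26]
t=8: x=[0.0000 0.0000 0.0000 0.0000 0.0000 0.1211 2.8283 0.2506 4.0120 25.7611] k=[0 0 0 0 0 0 6 1 7 29]
t=9: x=[0.0000 0.0000 0.0000 0.0000 0.0000 0.2421 5.6868 1.5015 8.0175 28.7134] k=[0 0 0 0 0 2 4 1 5 26]
t=10: x=[0.0000 0.0000 0.0000 0.0000 0.0793 2.0169 3.8913 1.3349 5.9791 25.8392] k=[0 0 0 0 1 2 5 1 4 28]
t=11: x=[0.0000 0.0000 0.0000 0.0389 0.9913 2.0975 4.8304 1.3349 5.1017 27.6685] k=[0 0 0 2 2 2 8 3 8 31]
t=12: x=[0.0000 0.0000 0.0765 1.8712 1.9831 2.2588 7.7219 3.5373 9.1353 30.5984] k=[0 0 0 1 1 0 9 6 11 29]
t=13: x=[0.0000 0.0000 0.0382 0.9350 0.9517 0.4035 8.6968 6.5535 12.0158 28.8678] k=[0 0 3 0 2 0 7 4 15 26]
t=14: x=[0.0000 0.1126 2.6458 0.1947 1.8244 0.3632 6.7457 4.7379 15.5607 26.2296] k=[0 3 2 0 3 0 9 3 15 28]
t=15: x=[0.1104 2.6755 1.8772 0.1947 2.7372 0.4842 8.5750 3.8688 15.6013 28.0947] k=[0 3 4 0 2 2 7 5 13 29]
t=16: x=[0.1104 2.7512 3.6471 0.2336 1.9037 2.2185 6.8678 5.6053 13.8542 28.9449] k=[0 4 3 0 0 4 6 3 16 31]
t=17: x=[0.1472 3.5854 2.7997 0.1168 0.1586 3.9514 5.9313 3.7859 16.6531 30.9048] k=[1 7 4 1 1 7 8 4 17 32]
t=18: x=[1.1437 6.2936 3.8399 1.0909 1.2293 6.8499 7.9657 4.8619 17.6613 31.8599] k=[0 4 4 2 2 6 7 4 20 32]
t=19: x=[0.1472 3.6233 3.7627 2.0274 2.1418 5.9244 6.9899 4.9445 20.4277 31.9743] k=[3 3 1 2 0 6 10 6 23 29]
t=20: x=[2.7771 2.7512 1.0716 1.8322 0.3172 5.9646 9.8730 7.0885 23.1310 29.3305] k=[6 2 3 0 0 3 7 10 22 30]
t=21: x=[5.4379 2.0704 2.7227 0.1168 0.1189 3.0649 7.1119 10.6939 22.4176 30.2149] k=[8 2 3 0 0 5 6 11 22 30]
t=22: x=[7.2547 2.1460 2.7227 0.1168 0.1982 4.8777 6.2979 11.5907 22.4573 30.2149] k=[9 0 6 0 0 3 4 12 24 31]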